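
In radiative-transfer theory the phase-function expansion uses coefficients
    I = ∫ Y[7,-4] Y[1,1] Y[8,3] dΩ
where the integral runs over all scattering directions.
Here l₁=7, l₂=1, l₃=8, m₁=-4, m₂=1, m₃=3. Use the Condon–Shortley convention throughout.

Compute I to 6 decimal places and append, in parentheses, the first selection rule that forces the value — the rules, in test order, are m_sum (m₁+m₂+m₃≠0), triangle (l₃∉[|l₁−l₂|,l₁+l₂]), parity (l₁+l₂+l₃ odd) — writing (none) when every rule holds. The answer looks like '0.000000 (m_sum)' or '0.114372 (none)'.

-0.096758 (none)

Checks pass: Σm=0; 16 even; l₃=8∈[6,8].
(2·7+1)(2·1+1)(2·8+1) = 765
Δ: 0! 14! 2! / 17! → 1/2040
sum: t=0:+1/25401600 = 1/25401600
3j²(7 1 8; 0 0 0) = Δ·Π!·Σ² = 8/255  (sign +1)
sum: t=0:+1/479001600 = 1/479001600
3j²(7 1 8; -4 1 3) = Δ·Π!·Σ² = 1/204  (sign -1)
combine: 4πI² = 765·8/255·1/204 = 2/17
take √, sign -1: I = -0.09675772
No selection rule forces the value: the integral is nonzero (none).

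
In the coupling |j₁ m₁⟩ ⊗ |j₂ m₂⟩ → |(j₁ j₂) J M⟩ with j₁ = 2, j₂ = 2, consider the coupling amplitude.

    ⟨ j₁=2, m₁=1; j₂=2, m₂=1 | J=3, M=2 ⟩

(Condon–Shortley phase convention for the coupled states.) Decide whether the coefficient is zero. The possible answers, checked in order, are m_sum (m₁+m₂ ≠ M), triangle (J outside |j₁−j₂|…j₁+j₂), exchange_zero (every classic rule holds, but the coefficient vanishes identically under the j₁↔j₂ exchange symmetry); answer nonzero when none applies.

exchange_zero

m-sum: m₁+m₂ = 1+1 = 2, M = 2  ✓
triangle: |j₁−j₂| = 0 ≤ J = 3 ≤ j₁+j₂ = 4  ✓
exchange: j₁=j₂ and m₁=m₂, and (−1)^(j₁+j₂−J) = (−1)^1 = −1 forces ⟨j₁m₁;j₂m₂|JM⟩ = −⟨j₂m₂;j₁m₁|JM⟩ = −⟨j₁m₁;j₂m₂|JM⟩ ⇒ the coefficient vanishes identically
Racah sum check: Σ_k collapses to 0 ⇒ CG = 0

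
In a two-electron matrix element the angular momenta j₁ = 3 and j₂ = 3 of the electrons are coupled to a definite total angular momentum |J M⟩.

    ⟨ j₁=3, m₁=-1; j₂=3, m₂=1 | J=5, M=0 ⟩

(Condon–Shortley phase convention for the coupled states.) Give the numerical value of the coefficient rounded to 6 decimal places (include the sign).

-0.545545  (= −√(25/84))

√[11·1!5!5!/12! · 2!4!4!2!5!5!] = √(76800/7)
  +(−1)^0/∏(0,1,4,4,1,1)! = 1/576  (running 1/576)
  +(−1)^1/∏(1,0,3,3,2,2)! = -1/144  (running -1/192)
⟨..|..⟩ = √(76800/7)·(-1/192) = -0.545545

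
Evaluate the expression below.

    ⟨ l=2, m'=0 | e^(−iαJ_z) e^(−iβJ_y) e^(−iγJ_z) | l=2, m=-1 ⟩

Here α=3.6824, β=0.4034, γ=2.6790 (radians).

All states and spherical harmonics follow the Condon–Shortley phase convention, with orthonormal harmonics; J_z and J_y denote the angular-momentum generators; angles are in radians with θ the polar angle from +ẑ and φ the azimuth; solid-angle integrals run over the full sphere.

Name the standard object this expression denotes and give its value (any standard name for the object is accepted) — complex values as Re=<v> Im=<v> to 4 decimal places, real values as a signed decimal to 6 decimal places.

This is a Wigner D-matrix element — the rotation-matrix element ⟨l m'| R(α,β,γ) |l m⟩ in the angular-momentum basis.
D^2_{0,-1}(3.6824,0.4034,2.6790) = e^{-i·0·3.6824}·d^2_{0,-1}(0.4034)·e^{-i·-1·2.6790}. Compute d first:
Half-angle: c=0.979727, s=0.200335. N=√(2·2·1·6)=4.898979
The bounds max(0,m−m')=0 and min(l+m,l−m')=1 give 2 terms
  k=0: (−1)^1·4.8990/(2)·0.9797^3·0.2003^1 = -0.461475
  k=1: (−1)^2·4.8990/(2)·0.9797^1·0.2003^3 = +0.019295
d^2_{0,-1}(0.4034) = -0.461475 +0.019295 = -0.442180
Attach z-rotation phases: D = e^{-i(0)(3.6824)}·(-0.442180)·e^{-i(-1)(2.6790)} = +0.395706-0.197332i

Wigner D-matrix element, Re=0.3957 Im=-0.1973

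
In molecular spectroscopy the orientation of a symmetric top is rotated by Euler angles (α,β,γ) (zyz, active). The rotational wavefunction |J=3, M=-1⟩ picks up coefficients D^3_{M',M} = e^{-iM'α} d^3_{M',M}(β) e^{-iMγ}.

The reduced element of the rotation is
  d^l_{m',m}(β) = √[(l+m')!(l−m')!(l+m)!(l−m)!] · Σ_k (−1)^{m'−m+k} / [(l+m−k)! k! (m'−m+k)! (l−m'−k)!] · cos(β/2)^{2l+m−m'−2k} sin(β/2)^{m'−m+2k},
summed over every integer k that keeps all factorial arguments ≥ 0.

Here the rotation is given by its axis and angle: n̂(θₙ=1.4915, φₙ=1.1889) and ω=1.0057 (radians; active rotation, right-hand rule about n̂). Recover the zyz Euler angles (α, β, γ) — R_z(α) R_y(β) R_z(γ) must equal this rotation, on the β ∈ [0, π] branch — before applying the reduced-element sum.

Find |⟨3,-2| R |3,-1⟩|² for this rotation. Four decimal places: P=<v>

Axis–angle → zyz. n̂ = (sinθₙcosφₙ, sinθₙsinφₙ, cosθₙ) = (+0.371510, +0.925044, +0.079213), ω = 1.0057.
R = I cosω + sinω [n̂]ₓ + (1−cosω) n̂n̂ᵀ gives
  R = [+0.599608, +0.092734, +0.794903; +0.226531, +0.932975, -0.279717; -0.767564, +0.347791, +0.538412]
β = atan2(√(R₁₃²+R₂₃²), R₃₃) = 1.002245; α = atan2(R₂₃, R₁₃) mod 2π = 5.944829; γ = atan2(R₃₂, −R₃₁) mod 2π = 0.425437
First d^3_{-2,-1}(β=1.0022), then the phase factors e^{-i(-2)α} and e^{-i(-1)γ}:
c=cos(1.002245/2)=0.877044, s=sin(1.002245/2)=0.480410; N=√[1·120·2·24]=75.894664
The bounds max(0,m−m')=1 and min(l+m,l−m')=2 give 2 terms
  k=1: (−1)^0·75.8947/(24)·0.8770^5·0.4804^1 = +0.788350
  k=2: (−1)^1·75.8947/(12)·0.8770^3·0.4804^3 = -0.473076
d^3_{-2,-1}(1.0022) = +0.788350 -0.473076 = +0.315274
|D^3_{-2,-1}|² = |d^3_{-2,-1}(β)|² = (+0.315274)² = 0.099397 (the z-rotation phases have unit modulus)

P=0.0994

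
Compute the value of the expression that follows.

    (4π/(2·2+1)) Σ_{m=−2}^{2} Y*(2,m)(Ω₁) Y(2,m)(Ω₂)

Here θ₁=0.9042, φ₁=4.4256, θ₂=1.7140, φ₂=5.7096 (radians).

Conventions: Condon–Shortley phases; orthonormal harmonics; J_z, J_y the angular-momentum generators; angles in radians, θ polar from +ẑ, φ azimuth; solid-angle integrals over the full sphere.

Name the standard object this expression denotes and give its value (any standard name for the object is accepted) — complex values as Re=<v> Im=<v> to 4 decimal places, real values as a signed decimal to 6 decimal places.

Legendre polynomial (addition theorem), -0.473941

This sum is the spherical-harmonic addition theorem: it equals the Legendre polynomial P_l(cos γ) of the angle γ between the two directions.
Expand P_2 via completeness: Σ_{m} conj(Y_{2,m}) at Ω₁ times Y_{2,m} at Ω₂ —
  [-2]  conj(Y_{2,-2})(Ω₁) = -0.200413+0.129472i ; Y_{2,-2}(Ω₂) = +0.155551+0.344957i ; Δ = -0.075837-0.048994i
  [-1]  conj(Y_{2,-1})(Ω₁) = -0.106197-0.360088i ; Y_{2,-1}(Ω₂) = -0.091661-0.059217i ; Δ = -0.011589+0.039295i
  [+0]  conj(Y_{2,0})(Ω₁) = +0.046343-0.000000i ; Y_{2,0}(Ω₂) = -0.296120+0.000000i ; Δ = -0.013723+0.000000i
  [+1]  conj(Y_{2,1})(Ω₁) = +0.106197-0.360088i ; Y_{2,1}(Ω₂) = +0.091661-0.059217i ; Δ = -0.011589-0.039295i
  [+2]  conj(Y_{2,2})(Ω₁) = -0.200413-0.129472i ; Y_{2,2}(Ω₂) = +0.155551-0.344957i ; Δ = -0.075837+0.048994i
Total Σ_m = -0.188575+0.000000i. Multiply by 2.513274: -0.473941+0.000000i. P_2(cos γ) = -0.473941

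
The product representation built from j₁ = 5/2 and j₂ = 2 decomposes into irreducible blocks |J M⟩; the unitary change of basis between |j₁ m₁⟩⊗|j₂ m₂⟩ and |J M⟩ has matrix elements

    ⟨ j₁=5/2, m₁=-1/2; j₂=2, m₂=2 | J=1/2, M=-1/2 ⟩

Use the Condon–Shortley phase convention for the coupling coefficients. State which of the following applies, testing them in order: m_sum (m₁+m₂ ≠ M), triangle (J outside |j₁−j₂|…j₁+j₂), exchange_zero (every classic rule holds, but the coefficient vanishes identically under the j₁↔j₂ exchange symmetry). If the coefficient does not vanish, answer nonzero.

m-sum: m₁+m₂ = -1/2+2 = 3/2, M = -1/2  ✗ ⇒ coefficient is 0

m_sum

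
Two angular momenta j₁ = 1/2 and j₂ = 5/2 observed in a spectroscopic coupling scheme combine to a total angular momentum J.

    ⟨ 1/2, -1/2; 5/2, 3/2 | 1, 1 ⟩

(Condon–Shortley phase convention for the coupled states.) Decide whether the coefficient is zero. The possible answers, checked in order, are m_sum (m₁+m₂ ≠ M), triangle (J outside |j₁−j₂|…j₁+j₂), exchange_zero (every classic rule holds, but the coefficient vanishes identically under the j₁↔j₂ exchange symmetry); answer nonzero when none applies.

triangle

m-sum: m₁+m₂ = -1/2+3/2 = 1, M = 1  ✓
triangle: need |j₁−j₂| ≤ J ≤ j₁+j₂, i.e. J ∈ [2, 3]; J = 1 is outside ✗ ⇒ coefficient is 0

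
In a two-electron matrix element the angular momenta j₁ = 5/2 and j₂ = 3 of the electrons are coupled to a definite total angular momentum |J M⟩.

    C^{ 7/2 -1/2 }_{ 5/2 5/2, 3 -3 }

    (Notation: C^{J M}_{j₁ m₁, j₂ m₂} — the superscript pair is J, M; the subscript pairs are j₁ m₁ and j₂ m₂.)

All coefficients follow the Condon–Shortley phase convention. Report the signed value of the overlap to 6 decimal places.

+√(2/21) = +0.308607

√[8·2!3!4!/10! · 5!0!0!6!3!4!] = √(55296/7)
  +(−1)^0/∏(0,2,0,0,3,4)! = 1/288  (running 1/288)
⟨..|..⟩ = √(55296/7)·(1/288) = +0.308607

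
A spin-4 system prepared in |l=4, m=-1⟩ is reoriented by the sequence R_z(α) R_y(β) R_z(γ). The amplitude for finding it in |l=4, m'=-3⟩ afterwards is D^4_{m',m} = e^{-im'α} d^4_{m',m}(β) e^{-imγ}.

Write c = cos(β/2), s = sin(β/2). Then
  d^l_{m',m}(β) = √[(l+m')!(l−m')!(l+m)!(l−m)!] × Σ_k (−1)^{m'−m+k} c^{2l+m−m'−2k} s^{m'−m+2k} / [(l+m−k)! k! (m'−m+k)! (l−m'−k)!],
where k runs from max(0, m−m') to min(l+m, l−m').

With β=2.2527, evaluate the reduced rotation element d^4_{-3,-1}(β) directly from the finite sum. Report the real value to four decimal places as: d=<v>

d=-0.2595

d^4_{-3,-1}(β=2.2527) via the finite sum:
c=cos(2.252700/2)=0.429958, s=sin(2.252700/2)=0.902849; N=√[1·5040·6·120]=1904.940944
The bounds max(0,m−m')=2 and min(l+m,l−m')=3 give 2 terms
  k=2: (−1)^0·1904.9409/(240)·0.4300^6·0.9028^2 = +0.040875
  k=3: (−1)^1·1904.9409/(144)·0.4300^4·0.9028^4 = -0.300389
d^4_{-3,-1}(2.2527) = +0.040875 -0.300389 = -0.259514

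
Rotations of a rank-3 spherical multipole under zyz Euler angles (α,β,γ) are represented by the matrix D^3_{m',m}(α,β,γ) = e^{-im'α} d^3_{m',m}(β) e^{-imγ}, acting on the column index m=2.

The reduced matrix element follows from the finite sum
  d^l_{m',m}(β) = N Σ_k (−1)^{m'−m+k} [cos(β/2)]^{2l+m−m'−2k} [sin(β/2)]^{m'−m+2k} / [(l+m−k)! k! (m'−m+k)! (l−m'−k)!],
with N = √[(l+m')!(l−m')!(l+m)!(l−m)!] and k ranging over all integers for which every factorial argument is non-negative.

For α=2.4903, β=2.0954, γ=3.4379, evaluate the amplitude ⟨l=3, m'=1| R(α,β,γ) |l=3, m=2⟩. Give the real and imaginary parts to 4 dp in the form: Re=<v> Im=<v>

Re=0.4266 Im=0.0251

Split into d^3_{1,2}(β=2.0954) × two z-phases.
With c≡cos(β/2)=0.499565 and s≡sin(β/2)=0.866277, N=[24·2·120·1]^{1/2}=75.894664
The bounds max(0,m−m')=1 and min(l+m,l−m')=2 give 2 terms
  k=1: (−1)^0·75.8947/(24)·0.4996^5·0.8663^1 = +0.085235
  k=2: (−1)^1·75.8947/(12)·0.4996^3·0.8663^3 = -0.512596
d^3_{1,2}(2.0954) = +0.085235 -0.512596 = -0.427361
D = (-0.795301-0.606215i)·(-0.427361)·(+0.829483-0.558532i) = +0.426626+0.025062i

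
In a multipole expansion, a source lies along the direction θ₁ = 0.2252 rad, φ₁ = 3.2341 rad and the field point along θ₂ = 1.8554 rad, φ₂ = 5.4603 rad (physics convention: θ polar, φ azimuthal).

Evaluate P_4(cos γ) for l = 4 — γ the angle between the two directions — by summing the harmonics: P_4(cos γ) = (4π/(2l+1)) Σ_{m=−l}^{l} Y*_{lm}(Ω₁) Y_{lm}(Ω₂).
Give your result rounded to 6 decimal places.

-0.121094

Addition theorem: P_4(cos γ) = (4π/9) Σ_m Y*_{lm}(Ω₁) Y_{lm}(Ω₂), m = −4…4:
  term(m=-4) = (-0.000359, -0.000205)   from Y*(Ω₁)=(0.001026, 0.000398), Y(Ω₂)=(-0.371295, -0.056096)
  term(m=-3) = (-0.003895, 0.001626)   from Y*(Ω₁)=(-0.013065, -0.003722), Y(Ω₂)=(0.242975, -0.193662)
  term(m=-2) = (0.003346, -0.012580)   from Y*(Ω₁)=(0.092652, 0.017340), Y(Ω₂)=(0.010344, -0.137710)
  term(m=-1) = (-0.071516, -0.093026)   from Y*(Ω₁)=(-0.374344, -0.034729), Y(Ω₂)=(0.212270, 0.228812)
  term(m=+0) = (0.058119, 0.000000)   from Y*(Ω₁)=(0.644497, -0.000000), Y(Ω₂)=(0.090177, 0.000000)
  term(m=+1) = (-0.071516, 0.093026)   from Y*(Ω₁)=(0.374344, -0.034729), Y(Ω₂)=(-0.212270, 0.228812)
  term(m=+2) = (0.003346, 0.012580)   from Y*(Ω₁)=(0.092652, -0.017340), Y(Ω₂)=(0.010344, 0.137710)
  term(m=+3) = (-0.003895, -0.001626)   from Y*(Ω₁)=(0.013065, -0.003722), Y(Ω₂)=(-0.242975, -0.193662)
  term(m=+4) = (-0.000359, 0.000205)   from Y*(Ω₁)=(0.001026, -0.000398), Y(Ω₂)=(-0.371295, 0.056096)
Accumulated sum (-0.086727, -0.000000); after 4π/(2l+1) scaling, (-0.121094, -0.000000) ⇒ P_4 = -0.121094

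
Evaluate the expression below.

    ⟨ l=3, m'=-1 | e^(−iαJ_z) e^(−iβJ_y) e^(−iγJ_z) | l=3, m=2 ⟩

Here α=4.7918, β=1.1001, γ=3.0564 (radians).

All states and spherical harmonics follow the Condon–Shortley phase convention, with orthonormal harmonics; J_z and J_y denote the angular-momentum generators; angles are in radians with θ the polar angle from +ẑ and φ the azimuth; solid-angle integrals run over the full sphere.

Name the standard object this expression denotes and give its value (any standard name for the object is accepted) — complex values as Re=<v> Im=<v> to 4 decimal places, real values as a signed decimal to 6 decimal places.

Wigner D-matrix element, Re=0.1123 Im=-0.4404

This is a Wigner D-matrix element — the rotation-matrix element ⟨l m'| R(α,β,γ) |l m⟩ in the angular-momentum basis.
First d^3_{-1,2}(β=1.1001), then the phase factors e^{-i(-1)α} and e^{-i(2)γ}:
Half-angle: c=0.852498, s=0.522730. N=√(2·24·120·1)=75.894664
k∈{3,4} keeps every argument non-negative
  k=3: (−1)^0·75.8947/(12)·0.8525^3·0.5227^3 = +0.559684
  k=4: (−1)^1·75.8947/(24)·0.8525^1·0.5227^5 = -0.105216
d^3_{-1,2}(1.1001) = +0.559684 -0.105216 = +0.454468
Phases: e^{-i·(-1)·4.7918}=+0.079328-0.996849i, e^{-i·(2)·3.0564}=+0.985520+0.169562i ⇒ D=+0.112348-0.440363i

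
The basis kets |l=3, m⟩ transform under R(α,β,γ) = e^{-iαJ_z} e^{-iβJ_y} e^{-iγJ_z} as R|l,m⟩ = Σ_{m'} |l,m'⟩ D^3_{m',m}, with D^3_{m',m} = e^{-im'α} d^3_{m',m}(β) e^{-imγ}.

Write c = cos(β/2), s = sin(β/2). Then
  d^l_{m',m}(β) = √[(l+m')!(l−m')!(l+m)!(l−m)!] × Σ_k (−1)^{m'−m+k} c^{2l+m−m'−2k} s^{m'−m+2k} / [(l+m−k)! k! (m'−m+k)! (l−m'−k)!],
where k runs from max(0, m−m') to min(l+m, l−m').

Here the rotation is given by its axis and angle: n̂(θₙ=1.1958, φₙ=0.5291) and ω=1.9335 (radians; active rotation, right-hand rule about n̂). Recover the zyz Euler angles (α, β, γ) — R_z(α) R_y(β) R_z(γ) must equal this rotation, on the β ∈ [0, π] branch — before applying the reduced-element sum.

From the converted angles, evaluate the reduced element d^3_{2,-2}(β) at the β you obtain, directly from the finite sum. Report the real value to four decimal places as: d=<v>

Axis–angle → zyz. n̂ = (sinθₙcosφₙ, sinθₙsinφₙ, cosθₙ) = (+0.803273, +0.469681, +0.366269), ω = 1.9335.
R = I cosω + sinω [n̂]ₓ + (1−cosω) n̂n̂ᵀ gives
  R = [+0.519380, +0.168702, +0.837726; +0.853582, -0.055934, -0.517947; -0.040521, +0.984079, -0.173052]
β = atan2(√(R₁₃²+R₂₃²), R₃₃) = 1.744724; α = atan2(R₂₃, R₁₃) mod 2π = 5.729435; γ = atan2(R₃₂, −R₃₁) mod 2π = 1.529642
d^3_{2,-2}(β=1.7447) via the finite sum:
c=cos(1.744724/2)=0.643019, s=sin(1.744724/2)=0.765850; N=√[120·1·1·120]=120.000000
k: max(0,(-2)−(2))=0 … min(3+(-2),3−(2))=1
  k=0: (−1)^4·120.0000/(24)·0.6430^2·0.7658^4 = +0.711202
  k=1: (−1)^5·120.0000/(120)·0.6430^0·0.7658^6 = -0.201773
d^3_{2,-2}(1.7447) = +0.711202 -0.201773 = +0.509429

d=0.5094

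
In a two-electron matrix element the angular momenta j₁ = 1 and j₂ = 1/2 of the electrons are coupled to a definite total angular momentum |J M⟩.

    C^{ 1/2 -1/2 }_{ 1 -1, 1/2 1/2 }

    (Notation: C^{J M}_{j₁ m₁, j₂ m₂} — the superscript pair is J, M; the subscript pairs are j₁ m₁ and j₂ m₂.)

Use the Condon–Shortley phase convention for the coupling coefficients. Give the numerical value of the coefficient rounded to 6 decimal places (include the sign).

-0.816497

triangle: 1!·1!·0!/3! = 1/6
(j±m)!: 0!·2!·1!·0!·0!·1! = 2
prefactor² = (2J+1)·Δ·N² = 2/3
  k=1: −1/(1!·0!·1!·0!·0!·0!) = -1
Σ = -1  ⇒  CG² = 2/3·(-1)² = 2/3
CG = −√(2/3) = -0.816497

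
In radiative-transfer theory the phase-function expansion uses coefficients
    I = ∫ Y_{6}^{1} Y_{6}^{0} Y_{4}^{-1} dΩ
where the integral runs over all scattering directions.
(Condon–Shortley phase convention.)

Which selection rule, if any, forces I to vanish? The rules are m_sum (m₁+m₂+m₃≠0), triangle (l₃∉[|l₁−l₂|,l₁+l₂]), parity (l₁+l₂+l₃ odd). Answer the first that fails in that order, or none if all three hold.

none

Σmᵢ = 0  ✓
l₃∈[|l₁−l₂|,l₁+l₂]=[0,12], have l₃=4  ✓
Σlᵢ = 16 ⇒ even  ✓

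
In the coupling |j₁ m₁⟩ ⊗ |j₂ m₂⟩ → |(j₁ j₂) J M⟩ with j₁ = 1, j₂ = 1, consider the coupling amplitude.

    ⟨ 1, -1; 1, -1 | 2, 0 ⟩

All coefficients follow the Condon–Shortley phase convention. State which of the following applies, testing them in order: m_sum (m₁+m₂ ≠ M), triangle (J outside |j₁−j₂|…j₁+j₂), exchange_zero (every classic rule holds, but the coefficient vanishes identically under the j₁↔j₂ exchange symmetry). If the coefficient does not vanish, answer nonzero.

m_sum

m-sum: m₁+m₂ = -1+(-1) = -2, M = 0  ✗ ⇒ coefficient is 0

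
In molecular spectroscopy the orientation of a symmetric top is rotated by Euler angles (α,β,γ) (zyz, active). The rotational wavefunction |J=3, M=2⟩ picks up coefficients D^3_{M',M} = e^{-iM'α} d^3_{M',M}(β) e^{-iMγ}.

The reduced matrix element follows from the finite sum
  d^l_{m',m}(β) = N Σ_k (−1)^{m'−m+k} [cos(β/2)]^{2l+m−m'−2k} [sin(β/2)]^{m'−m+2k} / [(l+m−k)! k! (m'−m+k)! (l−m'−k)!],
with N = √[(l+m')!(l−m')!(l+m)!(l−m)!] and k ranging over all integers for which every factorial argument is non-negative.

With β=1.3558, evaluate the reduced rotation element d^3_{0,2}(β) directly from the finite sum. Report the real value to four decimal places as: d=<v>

d^3_{0,2}(β=1.3558) via the finite sum:
With c≡cos(β/2)=0.778891 and s≡sin(β/2)=0.627159, N=[6·6·120·1]^{1/2}=65.726707
k∈{2,3} keeps every argument non-negative
  k=2: (−1)^0·65.7267/(12)·0.7789^4·0.6272^2 = +0.792909
  k=3: (−1)^1·65.7267/(12)·0.7789^2·0.6272^4 = -0.514073
d^3_{0,2}(1.3558) = +0.792909 -0.514073 = +0.278836

d=0.2788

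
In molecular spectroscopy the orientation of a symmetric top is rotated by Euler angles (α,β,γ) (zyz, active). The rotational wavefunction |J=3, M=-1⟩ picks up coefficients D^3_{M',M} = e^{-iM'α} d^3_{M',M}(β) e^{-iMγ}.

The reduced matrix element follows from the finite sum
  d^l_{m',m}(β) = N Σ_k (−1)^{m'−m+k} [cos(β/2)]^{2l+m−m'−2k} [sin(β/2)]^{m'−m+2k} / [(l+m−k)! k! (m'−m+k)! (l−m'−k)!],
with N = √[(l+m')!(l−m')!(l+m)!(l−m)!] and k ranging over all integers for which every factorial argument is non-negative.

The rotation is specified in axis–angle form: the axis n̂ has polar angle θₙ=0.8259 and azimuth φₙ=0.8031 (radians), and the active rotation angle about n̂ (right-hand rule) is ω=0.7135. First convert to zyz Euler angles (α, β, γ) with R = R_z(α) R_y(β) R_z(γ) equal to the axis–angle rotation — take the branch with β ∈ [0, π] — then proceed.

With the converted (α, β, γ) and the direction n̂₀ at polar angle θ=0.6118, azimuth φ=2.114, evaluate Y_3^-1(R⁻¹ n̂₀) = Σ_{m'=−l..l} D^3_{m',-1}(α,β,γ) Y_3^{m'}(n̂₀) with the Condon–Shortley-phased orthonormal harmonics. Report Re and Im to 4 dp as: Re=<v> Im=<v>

Re=-0.0044 Im=-0.0182

Axis–angle → zyz. n̂ = (sinθₙcosφₙ, sinθₙsinφₙ, cosθₙ) = (+0.510552, +0.528955, +0.677896), ω = 0.7135.
R = I cosω + sinω [n̂]ₓ + (1−cosω) n̂n̂ᵀ gives
  R = [+0.819658, -0.377798, +0.430615; +0.509546, +0.824324, -0.246683; -0.261770, +0.421614, +0.868169]
β = atan2(√(R₁₃²+R₂₃²), R₃₃) = 0.519295; α = atan2(R₂₃, R₁₃) mod 2π = 5.762960; γ = atan2(R₃₂, −R₃₁) mod 2π = 1.015167
Need the full column D^3_{m',-1} for m'=−3..3 at α=5.7630, β=0.5193, γ=1.0152.
cos(β/2)=0.966481, sin(β/2)=0.256740
d^3_{-3,-1}: single k=2 term ⇒ +0.222743;  D = +0.190415-0.115571i
d^3_{-2,-1}: k∈[1..2] ⇒ +0.684635 -0.096625 = +0.588010;  D = +0.587822-0.014866i
d^3_{-1,-1}: k∈[0..2] ⇒ +0.815002 -0.460097 +0.024351 = +0.379256;  D = +0.333744+0.180139i
d^3_{0,-1}: k∈[0..2] ⇒ -0.749980 +0.158771 -0.003735 = -0.594943;  D = -0.313819-0.505445i
d^3_{1,-1}: k∈[0..2] ⇒ +0.345072 -0.032468 +0.000286 = +0.312891;  D = +0.011075+0.312695i
d^3_{2,-1}: k∈[0..1] ⇒ -0.096625 +0.003409 = -0.093216;  D = +0.043443-0.082473i
d^3_{3,-1}: single k=0 term ⇒ +0.015718;  D = -0.013269+0.008426i
Y_3^{m'}(θ=0.6118,φ=2.114) and Σ D·Y over m':
  (+0.1904-0.1156i)·(+0.0789-0.0046i)  (+0.5878-0.0149i)·(-0.1285+0.2442i)  (+0.3337+0.1801i)·(-0.2255-0.3735i)  (-0.3138-0.5054i)·(+0.1071+0.0000i)  (+0.0111+0.3127i)·(+0.2255-0.3735i)  (+0.0434-0.0825i)·(-0.1285-0.2442i)  (-0.0133+0.0084i)·(-0.0789-0.0046i)
Y_3^-1(R⁻¹ n̂) = -0.004368-0.018192i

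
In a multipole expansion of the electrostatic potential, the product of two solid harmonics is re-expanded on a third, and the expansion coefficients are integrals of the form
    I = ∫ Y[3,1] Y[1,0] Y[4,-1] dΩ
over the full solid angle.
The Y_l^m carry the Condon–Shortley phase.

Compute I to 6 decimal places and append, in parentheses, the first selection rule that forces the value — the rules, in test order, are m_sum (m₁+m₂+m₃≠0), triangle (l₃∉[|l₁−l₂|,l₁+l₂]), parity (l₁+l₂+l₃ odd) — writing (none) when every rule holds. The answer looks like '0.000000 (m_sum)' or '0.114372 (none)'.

-0.238414 (none)

m-sum 0 ✓  L=8 even ✓  2≤4≤4 ✓
Π(2lᵢ+1) = 7×3×9 = 189
triangle coeff Δ(3,1,4) = 1/252
Σ_t [0,0]: t=0:+1/36 = 1/36
(3j)²=4/63 [(3 1 4; 0 0 0)], sign=+1
Σ_t [0,0]: t=0:+1/48 = 1/48
(3j)²=5/84 [(3 1 4; 1 0 -1)], sign=-1
⇒ 4πI² = 5/7
I = (-1)√(5/7/(4π)) = -0.23841361
No selection rule forces the value: the integral is nonzero (none).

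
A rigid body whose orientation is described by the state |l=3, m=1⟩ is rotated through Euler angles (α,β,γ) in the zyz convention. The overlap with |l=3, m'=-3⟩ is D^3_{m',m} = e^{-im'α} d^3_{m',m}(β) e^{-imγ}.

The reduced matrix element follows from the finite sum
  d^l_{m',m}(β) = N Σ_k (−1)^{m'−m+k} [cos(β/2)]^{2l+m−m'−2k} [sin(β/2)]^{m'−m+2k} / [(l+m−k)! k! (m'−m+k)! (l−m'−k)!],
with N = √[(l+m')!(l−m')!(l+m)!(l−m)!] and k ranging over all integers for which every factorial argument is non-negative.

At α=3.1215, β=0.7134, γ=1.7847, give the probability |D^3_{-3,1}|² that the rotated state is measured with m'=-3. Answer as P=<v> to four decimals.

P=0.0026

D^3_{-3,1}(3.1215,0.7134,1.7847) = e^{-i·-3·3.1215}·d^3_{-3,1}(0.7134)·e^{-i·1·1.7847}. Compute d first:
With c≡cos(β/2)=0.937054 and s≡sin(β/2)=0.349184, N=[1·720·24·2]^{1/2}=185.903201
Admissible k: 4..4 (factorial args all ≥0)
  k=4: (−1)^0·185.9032/(48)·0.9371^2·0.3492^4 = +0.050558
d^3_{-3,1}(0.7134) = +0.050558
|D^3_{-3,1}|² = |d^3_{-3,1}(β)|² = (+0.050558)² = 0.002556 (the z-rotation phases have unit modulus)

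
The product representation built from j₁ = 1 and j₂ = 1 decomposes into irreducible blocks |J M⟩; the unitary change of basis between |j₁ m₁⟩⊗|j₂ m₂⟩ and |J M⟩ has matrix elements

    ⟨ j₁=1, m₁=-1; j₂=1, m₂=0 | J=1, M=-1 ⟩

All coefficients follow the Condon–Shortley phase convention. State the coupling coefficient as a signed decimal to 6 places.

triangle: 1!*1!*1!/4! = 1/24
(j±m)!: 0!*2!*1!*1!*0!*2! = 4
prefactor² = (2J+1)*Δ*N² = 1/2
  k=1: −1/(1!*0!*1!*0!*0!*1!) = -1
Σ = -1  ⇒  CG² = 1/2*(-1)² = 1/2
CG = −√(1/2) = -0.707107

−√(1/2) ≈ -0.707107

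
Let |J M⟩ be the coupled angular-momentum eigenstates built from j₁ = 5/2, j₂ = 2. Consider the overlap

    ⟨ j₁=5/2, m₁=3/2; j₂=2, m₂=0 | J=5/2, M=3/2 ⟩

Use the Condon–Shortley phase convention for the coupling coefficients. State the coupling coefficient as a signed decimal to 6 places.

−√(1/70) = -0.119523

triangle: 2!×3!×2!/8! = 24/40320
(j±m)!: 4!×1!×2!×2!×4!×1! = 2304
prefactor² = (2J+1)×Δ×N² = 288/35
  k=0: +1/(0!×2!×1!×2!×2!×0!) = 1/8
  k=1: −1/(1!×1!×0!×1!×3!×1!) = -1/6
Σ = -1/24  ⇒  CG² = 288/35×(-1/24)² = 1/70
CG = −√(1/70) = -0.119523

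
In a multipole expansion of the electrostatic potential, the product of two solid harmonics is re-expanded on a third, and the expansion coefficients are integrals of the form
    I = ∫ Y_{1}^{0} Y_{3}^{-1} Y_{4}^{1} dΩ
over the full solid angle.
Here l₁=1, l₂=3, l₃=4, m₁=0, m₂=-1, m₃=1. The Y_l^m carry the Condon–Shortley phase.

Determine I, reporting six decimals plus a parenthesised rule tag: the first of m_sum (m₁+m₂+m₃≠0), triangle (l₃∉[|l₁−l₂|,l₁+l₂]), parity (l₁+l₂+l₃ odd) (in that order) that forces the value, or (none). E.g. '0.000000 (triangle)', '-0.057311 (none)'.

-0.238414 (none)

Rules hold: Σm=0, L=8 even, 2≤4≤4.
N = 3·7·9 = 189
Δ = 0!·2!·6!/9! = 1/252
Racah Σ t=0..0: t=0:+1/36 = 1/36
⇒ 3j(1 3 4; 0 0 0)² = 4/63, sgn +1
Racah Σ t=0..0: t=0:+1/48 = 1/48
⇒ 3j(1 3 4; 0 -1 1)² = 5/84, sgn -1
4πI² = N·(3j₀)²·(3jₘ)² = 5/7
I = -1·√(0.714286/4π) = -0.23841361
No selection rule forces the value: the integral is nonzero (none).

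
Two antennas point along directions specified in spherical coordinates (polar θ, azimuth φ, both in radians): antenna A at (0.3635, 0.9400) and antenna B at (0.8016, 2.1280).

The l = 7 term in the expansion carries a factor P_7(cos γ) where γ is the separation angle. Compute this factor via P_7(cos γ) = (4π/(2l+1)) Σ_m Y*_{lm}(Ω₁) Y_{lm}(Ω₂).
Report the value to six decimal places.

Summing Y*_{l m}(θ₁,φ₁)·Y_{l m}(θ₂,φ₂) over m ∈ [−7, 7]; prefactor 4π/(2·7+1) = 0.837758:
  m=-7: Y*=+0.000343+0.000105i  Y=-0.034002-0.035858i  product -0.000008-0.000016i
  m=-6: Y*=+0.002827-0.002119i  Y=+0.175374-0.035848i  product +0.000420-0.000473i
  m=-5: Y*=-0.000267-0.021590i  Y=-0.129352+0.348320i  product +0.007555+0.002700i
  m=-4: Y*=-0.074634-0.053103i  Y=-0.273609-0.353987i  product +0.001623+0.040949i
  m=-3: Y*=-0.256988+0.085618i  Y=+0.185343-0.018749i  product -0.046026+0.020687i
  m=-2: Y*=-0.157715+0.493707i  Y=+0.117524-0.239376i  product +0.099647+0.095776i
  m=-1: Y*=+0.283677+0.388421i  Y=+0.169107+0.271413i  product -0.057451+0.142678i
  m=+0: Y*=-0.171023-0.000000i  Y=+0.179124+0.000000i  product -0.030634-0.000000i
  m=+1: Y*=-0.283677+0.388421i  Y=-0.169107+0.271413i  product -0.057451-0.142678i
  m=+2: Y*=-0.157715-0.493707i  Y=+0.117524+0.239376i  product +0.099647-0.095776i
  m=+3: Y*=+0.256988+0.085618i  Y=-0.185343-0.018749i  product -0.046026-0.020687i
  m=+4: Y*=-0.074634+0.053103i  Y=-0.273609+0.353987i  product +0.001623-0.040949i
  m=+5: Y*=+0.000267-0.021590i  Y=+0.129352+0.348320i  product +0.007555-0.002700i
  m=+6: Y*=+0.002827+0.002119i  Y=+0.175374+0.035848i  product +0.000420+0.000473i
  m=+7: Y*=-0.000343+0.000105i  Y=+0.034002-0.035858i  product -0.000008+0.000016i
Accumulated sum -0.019114-0.000000i; after 4π/(2l+1) scaling, -0.016013-0.000000i ⇒ P_7 = -0.016013

-0.016013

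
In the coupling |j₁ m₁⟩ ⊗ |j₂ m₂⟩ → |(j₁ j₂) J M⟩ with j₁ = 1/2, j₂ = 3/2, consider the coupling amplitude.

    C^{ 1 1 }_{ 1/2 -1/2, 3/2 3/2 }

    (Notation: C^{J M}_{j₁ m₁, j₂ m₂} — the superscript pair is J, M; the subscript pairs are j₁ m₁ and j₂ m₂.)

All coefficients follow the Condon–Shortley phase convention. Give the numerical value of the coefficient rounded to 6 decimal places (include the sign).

√[3·1!0!2!/4! · 0!1!3!0!2!0!] = √(3)
  +(−1)^1/∏(1,0,0,2,0,0)! = -1/2  (running -1/2)
⟨..|..⟩ = √(3)·(-1/2) = -0.866025

-0.866025  (= −√(3/4))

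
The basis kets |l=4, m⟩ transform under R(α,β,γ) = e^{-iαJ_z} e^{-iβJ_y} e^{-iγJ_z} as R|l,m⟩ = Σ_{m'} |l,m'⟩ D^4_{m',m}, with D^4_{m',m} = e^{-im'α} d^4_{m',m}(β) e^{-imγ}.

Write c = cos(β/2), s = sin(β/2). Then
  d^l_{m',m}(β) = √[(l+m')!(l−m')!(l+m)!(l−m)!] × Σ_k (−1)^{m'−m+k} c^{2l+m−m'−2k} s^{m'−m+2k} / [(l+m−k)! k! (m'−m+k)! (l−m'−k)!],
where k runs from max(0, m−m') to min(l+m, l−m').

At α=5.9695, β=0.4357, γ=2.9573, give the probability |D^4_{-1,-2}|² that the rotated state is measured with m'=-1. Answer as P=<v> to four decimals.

D^4_{-1,-2}(5.9695,0.4357,2.9573) = e^{-i·-1·5.9695}·d^4_{-1,-2}(0.4357)·e^{-i·-2·2.9573}. Compute d first:
c=cos(0.435700/2)=0.976364, s=sin(0.435700/2)=0.216131; N=√[6·120·2·720]=1018.233765
The bounds max(0,m−m')=0 and min(l+m,l−m')=2 give 3 terms
  k=0: (−1)^1·1018.2338/(240)·0.9764^7·0.2161^1 = -0.775598
  k=1: (−1)^2·1018.2338/(48)·0.9764^5·0.2161^3 = +0.190028
  k=2: (−1)^3·1018.2338/(72)·0.9764^3·0.2161^5 = -0.006208
d^4_{-1,-2}(0.4357) = -0.775598 +0.190028 -0.006208 = -0.591778
|D^4_{-1,-2}|² = |d^4_{-1,-2}(β)|² = (-0.591778)² = 0.350201 (the z-rotation phases have unit modulus)

P=0.3502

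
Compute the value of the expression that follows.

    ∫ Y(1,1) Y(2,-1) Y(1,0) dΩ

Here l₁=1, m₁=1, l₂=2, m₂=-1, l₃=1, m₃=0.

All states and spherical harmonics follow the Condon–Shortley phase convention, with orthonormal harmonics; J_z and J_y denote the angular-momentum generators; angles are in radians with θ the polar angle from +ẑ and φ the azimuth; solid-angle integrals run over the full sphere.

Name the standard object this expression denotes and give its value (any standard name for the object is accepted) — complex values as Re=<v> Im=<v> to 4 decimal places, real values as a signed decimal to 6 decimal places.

Gaunt coefficient, -0.218510

This is a Gaunt coefficient — the integral of a triple product of spherical harmonics over the sphere.
Rules hold: Σm=0, L=4 even, 1≤1≤3.
N = 3·5·3 = 45
Δ = 2!·0!·2!/5! = 1/30
Racah Σ t=1..1: t=1:−1/1 = -1/1
⇒ 3j(1 2 1; 0 0 0)² = 2/15, sgn +1
Racah Σ t=0..0: t=0:+1/2 = 1/2
⇒ 3j(1 2 1; 1 -1 0)² = 1/10, sgn -1
4πI² = N·(3j₀)²·(3jₘ)² = 3/5
I = -1·√(0.6/4π) = -0.21850969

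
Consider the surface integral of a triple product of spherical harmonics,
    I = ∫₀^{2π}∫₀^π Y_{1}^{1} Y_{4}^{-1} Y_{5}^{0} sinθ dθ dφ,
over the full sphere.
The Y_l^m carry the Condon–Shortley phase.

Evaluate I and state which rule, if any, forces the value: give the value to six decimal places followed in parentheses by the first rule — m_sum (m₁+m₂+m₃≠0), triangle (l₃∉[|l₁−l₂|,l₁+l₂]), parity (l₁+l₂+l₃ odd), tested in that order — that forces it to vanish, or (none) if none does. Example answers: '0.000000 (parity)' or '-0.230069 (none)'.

0.155288 (none)

Checks pass: Σm=0; 10 even; l₃=5∈[3,5].
(2·1+1)(2·4+1)(2·5+1) = 297
Δ: 0! 2! 8! / 11! → 1/495
sum: t=0:+1/576 = 1/576
3j²(1 4 5; 0 0 0) = Δ·Π!·Σ² = 5/99  (sign -1)
sum: t=0:+1/1440 = 1/1440
3j²(1 4 5; 1 -1 0) = Δ·Π!·Σ² = 2/99  (sign -1)
combine: 4πI² = 297·5/99·2/99 = 10/33
take √, sign +1: I = 0.15528807
No selection rule forces the value: the integral is nonzero (none).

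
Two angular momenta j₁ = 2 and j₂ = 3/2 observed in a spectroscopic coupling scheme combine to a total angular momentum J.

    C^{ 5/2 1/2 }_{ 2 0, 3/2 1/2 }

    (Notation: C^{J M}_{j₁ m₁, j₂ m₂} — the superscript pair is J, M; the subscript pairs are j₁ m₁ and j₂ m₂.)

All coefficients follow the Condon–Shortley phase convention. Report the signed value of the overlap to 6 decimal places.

triangle: 1!×3!×2!/7! = 12/5040
(j±m)!: 2!×2!×2!×1!×3!×2! = 96
prefactor² = (2J+1)×Δ×N² = 48/35
  k=0: +1/(0!×1!×2!×2!×1!×0!) = 1/4
  k=1: −1/(1!×0!×1!×1!×2!×1!) = -1/2
Σ = -1/4  ⇒  CG² = 48/35×(-1/4)² = 3/35
CG = −√(3/35) = -0.292770

−√(3/35) ≈ -0.292770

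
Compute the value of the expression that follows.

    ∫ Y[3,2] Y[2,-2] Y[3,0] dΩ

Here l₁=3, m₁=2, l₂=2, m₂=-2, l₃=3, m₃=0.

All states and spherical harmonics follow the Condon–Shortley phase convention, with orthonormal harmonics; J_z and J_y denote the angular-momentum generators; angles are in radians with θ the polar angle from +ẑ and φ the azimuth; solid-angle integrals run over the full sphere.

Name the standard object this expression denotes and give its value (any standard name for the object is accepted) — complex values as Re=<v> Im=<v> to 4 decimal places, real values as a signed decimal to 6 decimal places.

This is a Gaunt coefficient — the integral of a triple product of spherical harmonics over the sphere.
Checks pass: Σm=0; 8 even; l₃=3∈[1,5].
(2·3+1)(2·2+1)(2·3+1) = 245
Δ: 2! 4! 2! / 9! → 1/3780
sum: t=0:+1/24 t=1:−1/4 t=2:+1/24 = -1/6
3j²(3 2 3; 0 0 0) = Δ·Π!·Σ² = 4/105  (sign +1)
sum: t=0:+1/24 = 1/24
3j²(3 2 3; 2 -2 0) = Δ·Π!·Σ² = 1/21  (sign -1)
combine: 4πI² = 245·4/105·1/21 = 4/9
take √, sign -1: I = -0.18806319

Gaunt coefficient, -0.188063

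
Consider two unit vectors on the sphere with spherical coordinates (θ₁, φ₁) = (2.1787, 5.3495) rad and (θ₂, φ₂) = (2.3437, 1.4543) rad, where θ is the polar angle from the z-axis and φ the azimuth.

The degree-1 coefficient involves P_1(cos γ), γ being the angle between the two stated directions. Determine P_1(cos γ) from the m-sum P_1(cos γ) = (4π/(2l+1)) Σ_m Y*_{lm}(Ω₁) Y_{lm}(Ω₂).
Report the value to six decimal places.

Addition theorem: P_1(cos γ) = (4π/3) Σ_m Y*_{lm}(Ω₁) Y_{lm}(Ω₂), m = −1…1:
  [-1]  conj(Y_{1,-1})(Ω₁) = +0.168705-0.227961i ; Y_{1,-1}(Ω₂) = +0.028748-0.245658i ; Δ = -0.051150-0.047997i
  [+0]  conj(Y_{1,0})(Ω₁) = -0.279064-0.000000i ; Y_{1,0}(Ω₂) = -0.341151+0.000000i ; Δ = +0.095203+0.000000i
  [+1]  conj(Y_{1,1})(Ω₁) = -0.168705-0.227961i ; Y_{1,1}(Ω₂) = -0.028748-0.245658i ; Δ = -0.051150+0.047997i
Σ over m = -0.007098+0.000000i; ×(4π/3) → -0.029732+0.000000i. Real part: -0.029732

-0.029732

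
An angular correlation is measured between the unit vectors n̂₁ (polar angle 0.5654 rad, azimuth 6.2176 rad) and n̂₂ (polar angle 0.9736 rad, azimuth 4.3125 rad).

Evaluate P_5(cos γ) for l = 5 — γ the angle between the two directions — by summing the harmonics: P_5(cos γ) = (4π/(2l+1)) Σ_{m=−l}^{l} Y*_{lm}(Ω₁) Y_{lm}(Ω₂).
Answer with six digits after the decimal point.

0.335401

Addition theorem: P_5(cos γ) = (4π/11) Σ_m Y*_{lm}(Ω₁) Y_{lm}(Ω₂), m = −5…5:
  term(m=-5) = -0.00366 - 0.00037j   from Y*(Ω₁)=0.01939 - 0.00660j, Y(Ω₂)=-0.16322 - 0.07459j
  term(m=-4) = 0.00912 + 0.03833j   from Y*(Ω₁)=0.09861 - 0.02648j, Y(Ω₂)=-0.01110 + 0.38574j
  term(m=-3) = 0.08772 - 0.05596j   from Y*(Ω₁)=0.28260 - 0.05633j, Y(Ω₂)=0.33649 - 0.13095j
  term(m=-2) = 0.01229 + 0.00971j   from Y*(Ω₁)=0.46378 - 0.06119j, Y(Ω₂)=0.02333 + 0.02401j
  term(m=-1) = 0.03351 - 0.09647j   from Y*(Ω₁)=0.28992 - 0.01904j, Y(Ω₂)=0.13684 - 0.32377j
  term(m=+0) = 0.01564 + 0.00000j   from Y*(Ω₁)=-0.28473 + 0.00000j, Y(Ω₂)=-0.05494 + 0.00000j
  term(m=+1) = 0.03351 + 0.09647j   from Y*(Ω₁)=-0.28992 - 0.01904j, Y(Ω₂)=-0.13684 - 0.32377j
  term(m=+2) = 0.01229 - 0.00971j   from Y*(Ω₁)=0.46378 + 0.06119j, Y(Ω₂)=0.02333 - 0.02401j
  term(m=+3) = 0.08772 + 0.05596j   from Y*(Ω₁)=-0.28260 - 0.05633j, Y(Ω₂)=-0.33649 - 0.13095j
  term(m=+4) = 0.00912 - 0.03833j   from Y*(Ω₁)=0.09861 + 0.02648j, Y(Ω₂)=-0.01110 - 0.38574j
  term(m=+5) = -0.00366 + 0.00037j   from Y*(Ω₁)=-0.01939 - 0.00660j, Y(Ω₂)=0.16322 - 0.07459j
Σ over m = 0.29359 - 0.00000j; ×(4π/11) → 0.33540 - 0.00000j. Real part: 0.335401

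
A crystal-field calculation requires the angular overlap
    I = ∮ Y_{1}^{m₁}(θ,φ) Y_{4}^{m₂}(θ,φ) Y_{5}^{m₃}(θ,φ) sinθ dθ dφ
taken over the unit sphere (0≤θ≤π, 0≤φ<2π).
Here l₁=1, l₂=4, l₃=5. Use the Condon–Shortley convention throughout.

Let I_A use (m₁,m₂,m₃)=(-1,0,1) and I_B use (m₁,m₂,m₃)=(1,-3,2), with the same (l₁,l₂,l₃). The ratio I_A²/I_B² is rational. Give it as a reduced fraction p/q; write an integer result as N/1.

5/1

Same 1,4,5: normalisation and zero-m 3j drop out of the ratio.
A: Δ: 0! 2! 8! / 11! → 1/495; sum: t=0:+1/1152 = 1/1152; 3j²(1 4 5; -1 0 1) = Δ·Π!·Σ² = 1/33  (sign +1)
B: Δ: 0! 2! 8! / 11! → 1/495; sum: t=0:+1/10080 = 1/10080; 3j²(1 4 5; 1 -3 2) = Δ·Π!·Σ² = 1/165  (sign -1)
I_A²/I_B² = (1/33)/(1/165) = 5/1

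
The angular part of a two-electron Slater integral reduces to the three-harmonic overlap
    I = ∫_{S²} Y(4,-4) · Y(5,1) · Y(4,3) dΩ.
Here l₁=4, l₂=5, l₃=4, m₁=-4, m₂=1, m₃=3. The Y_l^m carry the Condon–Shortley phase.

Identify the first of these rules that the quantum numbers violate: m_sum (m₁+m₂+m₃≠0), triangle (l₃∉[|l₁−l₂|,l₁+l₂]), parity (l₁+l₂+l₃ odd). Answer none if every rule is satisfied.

parity

azimuthal sum: -4 + 1 + 3 = 0  ✓
1 ≤ 4 ≤ 9 (triangle on l)  ✓
L = 4 + 5 + 4 = 13 (odd)  ✗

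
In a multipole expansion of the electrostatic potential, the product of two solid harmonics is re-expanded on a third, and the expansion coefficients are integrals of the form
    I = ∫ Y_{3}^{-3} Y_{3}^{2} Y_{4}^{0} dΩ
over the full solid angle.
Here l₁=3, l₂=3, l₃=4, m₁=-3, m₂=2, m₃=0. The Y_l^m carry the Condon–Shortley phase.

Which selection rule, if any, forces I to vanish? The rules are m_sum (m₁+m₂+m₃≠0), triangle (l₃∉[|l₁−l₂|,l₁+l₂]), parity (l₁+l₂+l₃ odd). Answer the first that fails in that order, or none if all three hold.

m₁+m₂+m₃ = -3 + 2 + 0 = -1  ✗
triangle: |3−3|=0 ≤ l₃=4 ≤ 3+3=6
parity: l₁+l₂+l₃ = 10 is even

m_sum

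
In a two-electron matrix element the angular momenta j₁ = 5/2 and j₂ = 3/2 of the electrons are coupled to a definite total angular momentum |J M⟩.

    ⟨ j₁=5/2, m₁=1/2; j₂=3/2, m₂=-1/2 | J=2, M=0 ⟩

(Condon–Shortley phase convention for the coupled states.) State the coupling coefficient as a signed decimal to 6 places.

-0.267261  (= −√(1/14))

j₁+j₂−J=2  J+j₁−j₂=3  J−j₁+j₂=1  j₁+j₂+J+1=7
(j₁±m₁, j₂±m₂, J±M) = (3,2,1,2,2,2)
P² = 8/7
sum k=0..1:
  [0] +1/4 = 1/4
  [1] −1/2 = -1/2
S = -1/4
C² = P²·S² = 1/14 ; C = -0.267261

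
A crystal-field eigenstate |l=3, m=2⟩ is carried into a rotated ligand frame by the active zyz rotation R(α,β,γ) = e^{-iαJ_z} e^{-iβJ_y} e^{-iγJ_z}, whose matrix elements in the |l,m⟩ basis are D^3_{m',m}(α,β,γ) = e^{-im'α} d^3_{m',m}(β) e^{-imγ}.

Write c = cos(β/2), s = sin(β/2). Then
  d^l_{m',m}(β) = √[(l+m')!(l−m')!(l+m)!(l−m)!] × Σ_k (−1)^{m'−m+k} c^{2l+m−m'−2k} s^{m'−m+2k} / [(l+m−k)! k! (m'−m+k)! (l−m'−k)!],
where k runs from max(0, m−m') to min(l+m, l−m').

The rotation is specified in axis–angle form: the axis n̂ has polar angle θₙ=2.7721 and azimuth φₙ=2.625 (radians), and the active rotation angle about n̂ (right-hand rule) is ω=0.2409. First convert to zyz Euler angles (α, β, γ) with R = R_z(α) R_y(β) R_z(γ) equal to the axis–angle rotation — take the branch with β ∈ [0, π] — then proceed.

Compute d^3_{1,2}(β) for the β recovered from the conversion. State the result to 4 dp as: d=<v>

d=0.1361

Axis–angle → zyz. n̂ = (sinθₙcosφₙ, sinθₙsinφₙ, cosθₙ) = (-0.314016, +0.178376, -0.932511), ω = 0.2409.
R = I cosω + sinω [n̂]ₓ + (1−cosω) n̂n̂ᵀ gives
  R = [+0.973971, +0.220858, +0.051012; -0.224093, +0.972042, +0.070114; -0.034101, -0.079720, +0.996234]
β = atan2(√(R₁₃²+R₂₃²), R₃₃) = 0.086816; α = atan2(R₂₃, R₁₃) mod 2π = 0.941812; γ = atan2(R₃₂, −R₃₁) mod 2π = 5.116590
d^3_{1,2}(β=0.0868) via the finite sum:
c=cos(0.086816/2)=0.999058, s=sin(0.086816/2)=0.043394; N=√[24·2·120·1]=75.894664
k∈{1,2} keeps every argument non-negative
  k=1: (−1)^0·75.8947/(24)·0.9991^5·0.0434^1 = +0.136580
  k=2: (−1)^1·75.8947/(12)·0.9991^3·0.0434^3 = -0.000515
d^3_{1,2}(0.0868) = +0.136580 -0.000515 = +0.136065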